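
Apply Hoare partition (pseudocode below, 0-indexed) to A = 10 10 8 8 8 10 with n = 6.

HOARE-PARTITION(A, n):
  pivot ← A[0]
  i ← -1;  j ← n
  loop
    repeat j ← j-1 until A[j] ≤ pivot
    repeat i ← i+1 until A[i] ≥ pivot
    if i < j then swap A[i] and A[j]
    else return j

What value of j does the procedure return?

pivot=10
j stops at 5 (10), i stops at 0 (10); swap ⇒ 10 10 8 8 8 10
j stops at 4 (8), i stops at 1 (10); swap ⇒ 10 8 8 8 10 10
j stops at 3, i stops at 4; i≥j ⇒ return 3. A=10 8 8 8 10 10

3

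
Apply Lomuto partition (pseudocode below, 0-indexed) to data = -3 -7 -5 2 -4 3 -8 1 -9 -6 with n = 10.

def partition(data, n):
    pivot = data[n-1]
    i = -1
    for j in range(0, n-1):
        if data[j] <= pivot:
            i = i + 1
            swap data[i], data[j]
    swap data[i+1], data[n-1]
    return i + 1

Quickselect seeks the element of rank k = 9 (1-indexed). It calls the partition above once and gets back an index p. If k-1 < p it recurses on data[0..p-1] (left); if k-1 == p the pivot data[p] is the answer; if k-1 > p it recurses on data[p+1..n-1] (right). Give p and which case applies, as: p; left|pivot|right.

pivot=-6, i=-1
j=0: -3>-6, skip
j=1: -7≤-6, i=0, swap(0,1) ⇒ -7 -3 -5 2 -4 3 -8 1 -9 -6
j=2: -5>-6, skip
j=3: 2>-6, skip
j=4: -4>-6, skip
j=5: 3>-6, skip
j=6: -8≤-6, i=1, swap(1,6) ⇒ -7 -8 -5 2 -4 3 -3 1 -9 -6
j=7: 1>-6, skip
j=8: -9≤-6, i=2, swap(2,8) ⇒ -7 -8 -9 2 -4 3 -3 1 -5 -6
swap(3,9) ⇒ -7 -8 -9 -6 -4 3 -3 1 -5 2; return 3
p = 3; k-1 = 8 > 3 ⇒ right

3; right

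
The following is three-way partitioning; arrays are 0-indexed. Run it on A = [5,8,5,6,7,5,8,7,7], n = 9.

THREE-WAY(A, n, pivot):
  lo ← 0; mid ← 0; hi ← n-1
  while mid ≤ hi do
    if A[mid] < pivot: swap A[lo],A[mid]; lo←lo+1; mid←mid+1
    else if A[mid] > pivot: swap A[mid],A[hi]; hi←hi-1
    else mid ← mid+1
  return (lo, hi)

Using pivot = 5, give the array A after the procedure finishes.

pivot = 5; lo=0, mid=0, hi=8
A[mid]=5=5: mid=1
A[mid]=8>5: swap A[1],A[8]; hi=7 → [5,7,5,6,7,5,8,7,8]
A[mid]=7>5: swap A[1],A[7]; hi=6 → [5,7,5,6,7,5,8,7,8]
A[mid]=7>5: swap A[1],A[6]; hi=5 → [5,8,5,6,7,5,7,7,8]
A[mid]=8>5: swap A[1],A[5]; hi=4 → [5,5,5,6,7,8,7,7,8]
A[mid]=5=5: mid=2
A[mid]=5=5: mid=3
A[mid]=6>5: swap A[3],A[4]; hi=3 → [5,5,5,7,6,8,7,7,8]
A[mid]=7>5: swap A[3],A[3]; hi=2 → [5,5,5,7,6,8,7,7,8]
end: lo=0, hi=2; A = [5,5,5,7,6,8,7,7,8]

[5,5,5,7,6,8,7,7,8]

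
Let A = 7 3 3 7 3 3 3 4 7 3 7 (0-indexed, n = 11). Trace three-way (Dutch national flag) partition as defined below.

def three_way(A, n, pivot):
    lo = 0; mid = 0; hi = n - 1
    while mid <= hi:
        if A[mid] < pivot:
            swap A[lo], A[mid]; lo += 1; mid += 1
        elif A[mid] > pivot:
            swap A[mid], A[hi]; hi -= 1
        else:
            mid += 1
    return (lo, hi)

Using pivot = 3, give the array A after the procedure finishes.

3 3 3 3 3 3 4 7 7 7 7

lo=0 mid=0 hi=10
7>3: swap(0,10), hi=9 ⇒ 7 3 3 7 3 3 3 4 7 3 7
7>3: swap(0,9), hi=8 ⇒ 3 3 3 7 3 3 3 4 7 7 7
3=3: mid=1
3=3: mid=2
3=3: mid=3
7>3: swap(3,8), hi=7 ⇒ 3 3 3 7 3 3 3 4 7 7 7
7>3: swap(3,7), hi=6 ⇒ 3 3 3 4 3 3 3 7 7 7 7
4>3: swap(3,6), hi=5 ⇒ 3 3 3 3 3 3 4 7 7 7 7
3=3: mid=4
3=3: mid=5
3=3: mid=6
done. lo=0 hi=5; A=3 3 3 3 3 3 4 7 7 7 7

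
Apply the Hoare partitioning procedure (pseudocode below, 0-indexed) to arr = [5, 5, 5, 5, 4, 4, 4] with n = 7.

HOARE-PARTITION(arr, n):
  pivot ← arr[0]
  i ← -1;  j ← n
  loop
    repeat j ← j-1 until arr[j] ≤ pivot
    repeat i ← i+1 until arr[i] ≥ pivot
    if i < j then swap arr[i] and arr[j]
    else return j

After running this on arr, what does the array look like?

[4, 4, 4, 5, 5, 5, 5]

pivot = arr[0] = 5; i = -1, j = 7
j→6 (arr[6]=4≤5), i→0 (arr[0]=5≥5); i<j, swap → [4, 5, 5, 5, 4, 4, 5]
j→5 (arr[5]=4≤5), i→1 (arr[1]=5≥5); i<j, swap → [4, 4, 5, 5, 4, 5, 5]
j→4 (arr[4]=4≤5), i→2 (arr[2]=5≥5); i<j, swap → [4, 4, 4, 5, 5, 5, 5]
j→3, i→3; i≥j, return j=3. arr = [4, 4, 4, 5, 5, 5, 5]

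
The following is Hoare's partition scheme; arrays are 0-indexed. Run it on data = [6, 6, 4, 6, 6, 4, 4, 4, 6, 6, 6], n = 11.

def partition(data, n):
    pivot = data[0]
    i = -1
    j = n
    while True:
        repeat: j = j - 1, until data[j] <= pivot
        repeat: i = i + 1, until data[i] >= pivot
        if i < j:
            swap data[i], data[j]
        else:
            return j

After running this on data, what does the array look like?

[6, 6, 4, 6, 4, 4, 4, 6, 6, 6, 6]

pivot = data[0] = 6; i = -1, j = 11
j→10 (data[10]=6≤6), i→0 (data[0]=6≥6); i<j, swap → [6, 6, 4, 6, 6, 4, 4, 4, 6, 6, 6]
j→9 (data[9]=6≤6), i→1 (data[1]=6≥6); i<j, swap → [6, 6, 4, 6, 6, 4, 4, 4, 6, 6, 6]
j→8 (data[8]=6≤6), i→3 (data[3]=6≥6); i<j, swap → [6, 6, 4, 6, 6, 4, 4, 4, 6, 6, 6]
j→7 (data[7]=4≤6), i→4 (data[4]=6≥6); i<j, swap → [6, 6, 4, 6, 4, 4, 4, 6, 6, 6, 6]
j→6, i→7; i≥j, return j=6. data = [6, 6, 4, 6, 4, 4, 4, 6, 6, 6, 6]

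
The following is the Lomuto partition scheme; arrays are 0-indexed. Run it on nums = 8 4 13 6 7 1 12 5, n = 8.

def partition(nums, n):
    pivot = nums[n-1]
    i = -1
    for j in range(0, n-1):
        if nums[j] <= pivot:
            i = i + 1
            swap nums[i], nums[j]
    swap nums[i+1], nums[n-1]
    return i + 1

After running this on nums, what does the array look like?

pivot=5, i=-1
j=0: 8>5, skip
j=1: 4≤5, i=0, swap(0,1) ⇒ 4 8 13 6 7 1 12 5
j=2: 13>5, skip
j=3: 6>5, skip
j=4: 7>5, skip
j=5: 1≤5, i=1, swap(1,5) ⇒ 4 1 13 6 7 8 12 5
j=6: 12>5, skip
swap(2,7) ⇒ 4 1 5 6 7 8 12 13; return 2

4 1 5 6 7 8 12 13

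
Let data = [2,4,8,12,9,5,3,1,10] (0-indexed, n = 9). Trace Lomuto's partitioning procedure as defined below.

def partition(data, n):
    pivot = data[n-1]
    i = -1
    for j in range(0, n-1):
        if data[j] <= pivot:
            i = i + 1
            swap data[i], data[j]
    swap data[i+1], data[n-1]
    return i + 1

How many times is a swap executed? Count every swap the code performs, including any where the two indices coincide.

8

pivot=10, i=-1
j=0: 2≤10, i=0, swap(0,0) ⇒ [2,4,8,12,9,5,3,1,10]
j=1: 4≤10, i=1, swap(1,1) ⇒ [2,4,8,12,9,5,3,1,10]
j=2: 8≤10, i=2, swap(2,2) ⇒ [2,4,8,12,9,5,3,1,10]
j=3: 12>10, skip
j=4: 9≤10, i=3, swap(3,4) ⇒ [2,4,8,9,12,5,3,1,10]
j=5: 5≤10, i=4, swap(4,5) ⇒ [2,4,8,9,5,12,3,1,10]
j=6: 3≤10, i=5, swap(5,6) ⇒ [2,4,8,9,5,3,12,1,10]
j=7: 1≤10, i=6, swap(6,7) ⇒ [2,4,8,9,5,3,1,12,10]
swap(7,8) ⇒ [2,4,8,9,5,3,1,10,12]; return 7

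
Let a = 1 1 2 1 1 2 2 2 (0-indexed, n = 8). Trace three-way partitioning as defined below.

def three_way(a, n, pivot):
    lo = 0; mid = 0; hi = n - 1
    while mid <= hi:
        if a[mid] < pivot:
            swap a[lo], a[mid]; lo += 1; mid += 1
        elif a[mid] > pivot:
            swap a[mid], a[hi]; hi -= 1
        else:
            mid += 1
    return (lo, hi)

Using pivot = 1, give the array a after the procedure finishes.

1 1 1 1 2 2 2 2

pivot = 1; lo=0, mid=0, hi=7
a[mid]=1=1: mid=1
a[mid]=1=1: mid=2
a[mid]=2>1: swap a[2],a[7]; hi=6 → 1 1 2 1 1 2 2 2
a[mid]=2>1: swap a[2],a[6]; hi=5 → 1 1 2 1 1 2 2 2
a[mid]=2>1: swap a[2],a[5]; hi=4 → 1 1 2 1 1 2 2 2
a[mid]=2>1: swap a[2],a[4]; hi=3 → 1 1 1 1 2 2 2 2
a[mid]=1=1: mid=3
a[mid]=1=1: mid=4
end: lo=0, hi=3; a = 1 1 1 1 2 2 2 2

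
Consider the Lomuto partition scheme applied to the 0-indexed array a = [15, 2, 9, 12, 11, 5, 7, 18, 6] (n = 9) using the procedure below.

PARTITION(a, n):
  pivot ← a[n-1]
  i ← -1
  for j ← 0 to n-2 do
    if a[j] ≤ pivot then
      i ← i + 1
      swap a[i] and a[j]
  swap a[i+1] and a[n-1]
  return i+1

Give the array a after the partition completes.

pivot = a[8] = 6; i = -1
j=0: a[0]=15 > 6 → no swap
j=1: a[1]=2 ≤ 6 → i=0, swap a[0],a[1] → [2, 15, 9, 12, 11, 5, 7, 18, 6]
j=2: a[2]=9 > 6 → no swap
j=3: a[3]=12 > 6 → no swap
j=4: a[4]=11 > 6 → no swap
j=5: a[5]=5 ≤ 6 → i=1, swap a[1],a[5] → [2, 5, 9, 12, 11, 15, 7, 18, 6]
j=6: a[6]=7 > 6 → no swap
j=7: a[7]=18 > 6 → no swap
final swap a[2],a[8] → [2, 5, 6, 12, 11, 15, 7, 18, 9]; return 2

[2, 5, 6, 12, 11, 15, 7, 18, 9]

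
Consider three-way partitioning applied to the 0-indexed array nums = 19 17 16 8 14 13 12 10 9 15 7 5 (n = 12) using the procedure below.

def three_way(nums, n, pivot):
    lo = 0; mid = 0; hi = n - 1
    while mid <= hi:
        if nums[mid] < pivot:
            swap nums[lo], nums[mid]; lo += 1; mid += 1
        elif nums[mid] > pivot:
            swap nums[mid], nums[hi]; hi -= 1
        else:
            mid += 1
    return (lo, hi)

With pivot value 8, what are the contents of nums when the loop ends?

pivot = 8; lo=0, mid=0, hi=11
nums[mid]=19>8: swap nums[0],nums[11]; hi=10 → 5 17 16 8 14 13 12 10 9 15 7 19
nums[mid]=5<8: swap nums[0],nums[0]; lo=1,mid=1 → 5 17 16 8 14 13 12 10 9 15 7 19
nums[mid]=17>8: swap nums[1],nums[10]; hi=9 → 5 7 16 8 14 13 12 10 9 15 17 19
nums[mid]=7<8: swap nums[1],nums[1]; lo=2,mid=2 → 5 7 16 8 14 13 12 10 9 15 17 19
nums[mid]=16>8: swap nums[2],nums[9]; hi=8 → 5 7 15 8 14 13 12 10 9 16 17 19
nums[mid]=15>8: swap nums[2],nums[8]; hi=7 → 5 7 9 8 14 13 12 10 15 16 17 19
nums[mid]=9>8: swap nums[2],nums[7]; hi=6 → 5 7 10 8 14 13 12 9 15 16 17 19
nums[mid]=10>8: swap nums[2],nums[6]; hi=5 → 5 7 12 8 14 13 10 9 15 16 17 19
nums[mid]=12>8: swap nums[2],nums[5]; hi=4 → 5 7 13 8 14 12 10 9 15 16 17 19
nums[mid]=13>8: swap nums[2],nums[4]; hi=3 → 5 7 14 8 13 12 10 9 15 16 17 19
nums[mid]=14>8: swap nums[2],nums[3]; hi=2 → 5 7 8 14 13 12 10 9 15 16 17 19
nums[mid]=8=8: mid=3
end: lo=2, hi=2; nums = 5 7 8 14 13 12 10 9 15 16 17 19

5 7 8 14 13 12 10 9 15 16 17 19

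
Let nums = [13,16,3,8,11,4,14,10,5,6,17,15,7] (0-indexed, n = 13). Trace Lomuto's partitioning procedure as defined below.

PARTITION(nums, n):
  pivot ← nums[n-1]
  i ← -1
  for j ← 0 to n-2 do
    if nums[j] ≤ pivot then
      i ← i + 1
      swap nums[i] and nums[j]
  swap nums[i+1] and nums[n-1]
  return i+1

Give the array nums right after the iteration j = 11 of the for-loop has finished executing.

pivot = nums[12] = 7; i = -1
j=0: nums[0]=13 > 7 → no swap
j=1: nums[1]=16 > 7 → no swap
j=2: nums[2]=3 ≤ 7 → i=0, swap nums[0],nums[2] → [3,16,13,8,11,4,14,10,5,6,17,15,7]
j=3: nums[3]=8 > 7 → no swap
j=4: nums[4]=11 > 7 → no swap
j=5: nums[5]=4 ≤ 7 → i=1, swap nums[1],nums[5] → [3,4,13,8,11,16,14,10,5,6,17,15,7]
j=6: nums[6]=14 > 7 → no swap
j=7: nums[7]=10 > 7 → no swap
j=8: nums[8]=5 ≤ 7 → i=2, swap nums[2],nums[8] → [3,4,5,8,11,16,14,10,13,6,17,15,7]
j=9: nums[9]=6 ≤ 7 → i=3, swap nums[3],nums[9] → [3,4,5,6,11,16,14,10,13,8,17,15,7]
j=10: nums[10]=17 > 7 → no swap
j=11: nums[11]=15 > 7 → no swap
(after j=11) nums = [3,4,5,6,11,16,14,10,13,8,17,15,7]

[3,4,5,6,11,16,14,10,13,8,17,15,7]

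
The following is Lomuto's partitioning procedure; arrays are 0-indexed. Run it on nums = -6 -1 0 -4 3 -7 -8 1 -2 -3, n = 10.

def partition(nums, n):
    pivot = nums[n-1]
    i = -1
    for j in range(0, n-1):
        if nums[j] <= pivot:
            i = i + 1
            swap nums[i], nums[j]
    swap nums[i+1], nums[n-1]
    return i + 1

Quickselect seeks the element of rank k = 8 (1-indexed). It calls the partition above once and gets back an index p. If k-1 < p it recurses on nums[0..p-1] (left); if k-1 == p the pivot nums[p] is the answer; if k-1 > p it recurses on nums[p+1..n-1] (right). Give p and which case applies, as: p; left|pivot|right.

pivot = nums[9] = -3; i = -1
j=0: nums[0]=-6 ≤ -3 → i=0, swap nums[0],nums[0] (no change) → -6 -1 0 -4 3 -7 -8 1 -2 -3
j=1: nums[1]=-1 > -3 → no swap
j=2: nums[2]=0 > -3 → no swap
j=3: nums[3]=-4 ≤ -3 → i=1, swap nums[1],nums[3] → -6 -4 0 -1 3 -7 -8 1 -2 -3
j=4: nums[4]=3 > -3 → no swap
j=5: nums[5]=-7 ≤ -3 → i=2, swap nums[2],nums[5] → -6 -4 -7 -1 3 0 -8 1 -2 -3
j=6: nums[6]=-8 ≤ -3 → i=3, swap nums[3],nums[6] → -6 -4 -7 -8 3 0 -1 1 -2 -3
j=7: nums[7]=1 > -3 → no swap
j=8: nums[8]=-2 > -3 → no swap
final swap nums[4],nums[9] → -6 -4 -7 -8 -3 0 -1 1 -2 3; return 4
p = 4; k-1 = 7 > 4 ⇒ right

4; right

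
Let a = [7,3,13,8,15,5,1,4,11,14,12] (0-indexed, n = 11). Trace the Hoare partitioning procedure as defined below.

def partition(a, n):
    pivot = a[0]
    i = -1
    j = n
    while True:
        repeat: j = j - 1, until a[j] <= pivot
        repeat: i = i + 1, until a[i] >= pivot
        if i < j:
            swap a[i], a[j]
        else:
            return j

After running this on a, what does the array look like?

pivot = a[0] = 7; i = -1, j = 11
j→7 (a[7]=4≤7), i→0 (a[0]=7≥7); i<j, swap → [4,3,13,8,15,5,1,7,11,14,12]
j→6 (a[6]=1≤7), i→2 (a[2]=13≥7); i<j, swap → [4,3,1,8,15,5,13,7,11,14,12]
j→5 (a[5]=5≤7), i→3 (a[3]=8≥7); i<j, swap → [4,3,1,5,15,8,13,7,11,14,12]
j→3, i→4; i≥j, return j=3. a = [4,3,1,5,15,8,13,7,11,14,12]

[4,3,1,5,15,8,13,7,11,14,12]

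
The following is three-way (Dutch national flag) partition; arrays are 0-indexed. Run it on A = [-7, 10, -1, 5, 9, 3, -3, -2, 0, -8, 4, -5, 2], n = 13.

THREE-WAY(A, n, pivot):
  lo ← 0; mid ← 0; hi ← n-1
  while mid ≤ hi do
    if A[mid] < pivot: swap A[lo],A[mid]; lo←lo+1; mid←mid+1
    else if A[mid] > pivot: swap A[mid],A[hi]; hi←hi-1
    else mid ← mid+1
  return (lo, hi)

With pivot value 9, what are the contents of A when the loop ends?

[-7, 2, -1, 5, 3, -3, -2, 0, -8, 4, -5, 9, 10]

pivot = 9; lo=0, mid=0, hi=12
A[mid]=-7<9: swap A[0],A[0]; lo=1,mid=1 → [-7, 10, -1, 5, 9, 3, -3, -2, 0, -8, 4, -5, 2]
A[mid]=10>9: swap A[1],A[12]; hi=11 → [-7, 2, -1, 5, 9, 3, -3, -2, 0, -8, 4, -5, 10]
A[mid]=2<9: swap A[1],A[1]; lo=2,mid=2 → [-7, 2, -1, 5, 9, 3, -3, -2, 0, -8, 4, -5, 10]
A[mid]=-1<9: swap A[2],A[2]; lo=3,mid=3 → [-7, 2, -1, 5, 9, 3, -3, -2, 0, -8, 4, -5, 10]
A[mid]=5<9: swap A[3],A[3]; lo=4,mid=4 → [-7, 2, -1, 5, 9, 3, -3, -2, 0, -8, 4, -5, 10]
A[mid]=9=9: mid=5
A[mid]=3<9: swap A[4],A[5]; lo=5,mid=6 → [-7, 2, -1, 5, 3, 9, -3, -2, 0, -8, 4, -5, 10]
A[mid]=-3<9: swap A[5],A[6]; lo=6,mid=7 → [-7, 2, -1, 5, 3, -3, 9, -2, 0, -8, 4, -5, 10]
A[mid]=-2<9: swap A[6],A[7]; lo=7,mid=8 → [-7, 2, -1, 5, 3, -3, -2, 9, 0, -8, 4, -5, 10]
A[mid]=0<9: swap A[7],A[8]; lo=8,mid=9 → [-7, 2, -1, 5, 3, -3, -2, 0, 9, -8, 4, -5, 10]
A[mid]=-8<9: swap A[8],A[9]; lo=9,mid=10 → [-7, 2, -1, 5, 3, -3, -2, 0, -8, 9, 4, -5, 10]
A[mid]=4<9: swap A[9],A[10]; lo=10,mid=11 → [-7, 2, -1, 5, 3, -3, -2, 0, -8, 4, 9, -5, 10]
A[mid]=-5<9: swap A[10],A[11]; lo=11,mid=12 → [-7, 2, -1, 5, 3, -3, -2, 0, -8, 4, -5, 9, 10]
end: lo=11, hi=11; A = [-7, 2, -1, 5, 3, -3, -2, 0, -8, 4, -5, 9, 10]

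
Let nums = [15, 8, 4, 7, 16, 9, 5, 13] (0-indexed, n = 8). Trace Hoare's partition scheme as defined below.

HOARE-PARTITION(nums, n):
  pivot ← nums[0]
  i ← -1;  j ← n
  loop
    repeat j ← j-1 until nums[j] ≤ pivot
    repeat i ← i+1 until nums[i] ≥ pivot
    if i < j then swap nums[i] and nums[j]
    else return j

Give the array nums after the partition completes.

[13, 8, 4, 7, 5, 9, 16, 15]

pivot = nums[0] = 15; i = -1, j = 8
j→7 (nums[7]=13≤15), i→0 (nums[0]=15≥15); i<j, swap → [13, 8, 4, 7, 16, 9, 5, 15]
j→6 (nums[6]=5≤15), i→4 (nums[4]=16≥15); i<j, swap → [13, 8, 4, 7, 5, 9, 16, 15]
j→5, i→6; i≥j, return j=5. nums = [13, 8, 4, 7, 5, 9, 16, 15]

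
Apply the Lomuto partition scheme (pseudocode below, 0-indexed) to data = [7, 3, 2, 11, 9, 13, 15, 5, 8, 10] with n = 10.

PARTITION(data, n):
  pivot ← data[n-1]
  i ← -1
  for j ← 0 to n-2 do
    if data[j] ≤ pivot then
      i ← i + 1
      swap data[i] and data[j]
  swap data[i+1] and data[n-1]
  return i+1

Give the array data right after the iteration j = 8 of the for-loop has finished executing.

pivot=10, i=-1
j=0: 7≤10, i=0, swap(0,0) ⇒ [7, 3, 2, 11, 9, 13, 15, 5, 8, 10]
j=1: 3≤10, i=1, swap(1,1) ⇒ [7, 3, 2, 11, 9, 13, 15, 5, 8, 10]
j=2: 2≤10, i=2, swap(2,2) ⇒ [7, 3, 2, 11, 9, 13, 15, 5, 8, 10]
j=3: 11>10, skip
j=4: 9≤10, i=3, swap(3,4) ⇒ [7, 3, 2, 9, 11, 13, 15, 5, 8, 10]
j=5: 13>10, skip
j=6: 15>10, skip
j=7: 5≤10, i=4, swap(4,7) ⇒ [7, 3, 2, 9, 5, 13, 15, 11, 8, 10]
j=8: 8≤10, i=5, swap(5,8) ⇒ [7, 3, 2, 9, 5, 8, 15, 11, 13, 10]
(after j=8) data = [7, 3, 2, 9, 5, 8, 15, 11, 13, 10]

[7, 3, 2, 9, 5, 8, 15, 11, 13, 10]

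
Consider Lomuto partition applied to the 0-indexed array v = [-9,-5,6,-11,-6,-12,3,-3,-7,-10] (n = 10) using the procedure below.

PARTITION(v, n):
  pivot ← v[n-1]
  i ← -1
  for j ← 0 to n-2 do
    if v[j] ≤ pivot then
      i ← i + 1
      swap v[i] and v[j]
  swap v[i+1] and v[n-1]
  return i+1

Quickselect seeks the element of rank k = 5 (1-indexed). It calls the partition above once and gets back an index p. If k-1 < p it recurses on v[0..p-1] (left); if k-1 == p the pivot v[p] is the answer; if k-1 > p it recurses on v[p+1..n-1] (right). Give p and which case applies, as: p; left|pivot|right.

2; right

pivot=-10, i=-1
j=0: -9>-10, skip
j=1: -5>-10, skip
j=2: 6>-10, skip
j=3: -11≤-10, i=0, swap(0,3) ⇒ [-11,-5,6,-9,-6,-12,3,-3,-7,-10]
j=4: -6>-10, skip
j=5: -12≤-10, i=1, swap(1,5) ⇒ [-11,-12,6,-9,-6,-5,3,-3,-7,-10]
j=6: 3>-10, skip
j=7: -3>-10, skip
j=8: -7>-10, skip
swap(2,9) ⇒ [-11,-12,-10,-9,-6,-5,3,-3,-7,6]; return 2
p = 2; k-1 = 4 > 2 ⇒ right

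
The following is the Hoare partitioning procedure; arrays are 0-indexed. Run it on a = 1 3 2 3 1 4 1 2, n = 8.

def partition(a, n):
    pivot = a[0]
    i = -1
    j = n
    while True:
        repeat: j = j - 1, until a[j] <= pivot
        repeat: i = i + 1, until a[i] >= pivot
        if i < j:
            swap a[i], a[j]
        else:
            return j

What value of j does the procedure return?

pivot = a[0] = 1; i = -1, j = 8
j→6 (a[6]=1≤1), i→0 (a[0]=1≥1); i<j, swap → 1 3 2 3 1 4 1 2
j→4 (a[4]=1≤1), i→1 (a[1]=3≥1); i<j, swap → 1 1 2 3 3 4 1 2
j→1, i→2; i≥j, return j=1. a = 1 1 2 3 3 4 1 2

1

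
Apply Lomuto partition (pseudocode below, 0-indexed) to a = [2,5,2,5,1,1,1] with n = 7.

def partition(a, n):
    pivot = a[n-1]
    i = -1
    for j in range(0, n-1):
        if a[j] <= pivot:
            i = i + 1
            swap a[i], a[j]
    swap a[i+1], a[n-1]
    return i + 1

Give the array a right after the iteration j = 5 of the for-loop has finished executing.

pivot = a[6] = 1; i = -1
j=0: a[0]=2 > 1 → no swap
j=1: a[1]=5 > 1 → no swap
j=2: a[2]=2 > 1 → no swap
j=3: a[3]=5 > 1 → no swap
j=4: a[4]=1 ≤ 1 → i=0, swap a[0],a[4] → [1,5,2,5,2,1,1]
j=5: a[5]=1 ≤ 1 → i=1, swap a[1],a[5] → [1,1,2,5,2,5,1]
(after j=5) a = [1,1,2,5,2,5,1]

[1,1,2,5,2,5,1]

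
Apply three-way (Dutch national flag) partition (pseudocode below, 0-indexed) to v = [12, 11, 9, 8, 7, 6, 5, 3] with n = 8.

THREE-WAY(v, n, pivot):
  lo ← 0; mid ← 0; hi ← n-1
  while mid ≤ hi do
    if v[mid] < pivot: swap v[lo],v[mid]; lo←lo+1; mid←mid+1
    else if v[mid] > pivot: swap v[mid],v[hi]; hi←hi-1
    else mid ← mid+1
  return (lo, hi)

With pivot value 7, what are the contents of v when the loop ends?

pivot = 7; lo=0, mid=0, hi=7
v[mid]=12>7: swap v[0],v[7]; hi=6 → [3, 11, 9, 8, 7, 6, 5, 12]
v[mid]=3<7: swap v[0],v[0]; lo=1,mid=1 → [3, 11, 9, 8, 7, 6, 5, 12]
v[mid]=11>7: swap v[1],v[6]; hi=5 → [3, 5, 9, 8, 7, 6, 11, 12]
v[mid]=5<7: swap v[1],v[1]; lo=2,mid=2 → [3, 5, 9, 8, 7, 6, 11, 12]
v[mid]=9>7: swap v[2],v[5]; hi=4 → [3, 5, 6, 8, 7, 9, 11, 12]
v[mid]=6<7: swap v[2],v[2]; lo=3,mid=3 → [3, 5, 6, 8, 7, 9, 11, 12]
v[mid]=8>7: swap v[3],v[4]; hi=3 → [3, 5, 6, 7, 8, 9, 11, 12]
v[mid]=7=7: mid=4
end: lo=3, hi=3; v = [3, 5, 6, 7, 8, 9, 11, 12]

[3, 5, 6, 7, 8, 9, 11, 12]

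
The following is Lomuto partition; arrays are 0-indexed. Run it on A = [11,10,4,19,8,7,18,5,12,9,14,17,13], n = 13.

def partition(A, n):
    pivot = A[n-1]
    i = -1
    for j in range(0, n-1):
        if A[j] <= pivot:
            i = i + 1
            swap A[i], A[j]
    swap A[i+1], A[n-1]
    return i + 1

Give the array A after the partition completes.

pivot = A[12] = 13; i = -1
j=0: A[0]=11 ≤ 13 → i=0, swap A[0],A[0] (no change) → [11,10,4,19,8,7,18,5,12,9,14,17,13]
j=1: A[1]=10 ≤ 13 → i=1, swap A[1],A[1] (no change) → [11,10,4,19,8,7,18,5,12,9,14,17,13]
j=2: A[2]=4 ≤ 13 → i=2, swap A[2],A[2] (no change) → [11,10,4,19,8,7,18,5,12,9,14,17,13]
j=3: A[3]=19 > 13 → no swap
j=4: A[4]=8 ≤ 13 → i=3, swap A[3],A[4] → [11,10,4,8,19,7,18,5,12,9,14,17,13]
j=5: A[5]=7 ≤ 13 → i=4, swap A[4],A[5] → [11,10,4,8,7,19,18,5,12,9,14,17,13]
j=6: A[6]=18 > 13 → no swap
j=7: A[7]=5 ≤ 13 → i=5, swap A[5],A[7] → [11,10,4,8,7,5,18,19,12,9,14,17,13]
j=8: A[8]=12 ≤ 13 → i=6, swap A[6],A[8] → [11,10,4,8,7,5,12,19,18,9,14,17,13]
j=9: A[9]=9 ≤ 13 → i=7, swap A[7],A[9] → [11,10,4,8,7,5,12,9,18,19,14,17,13]
j=10: A[10]=14 > 13 → no swap
j=11: A[11]=17 > 13 → no swap
final swap A[8],A[12] → [11,10,4,8,7,5,12,9,13,19,14,17,18]; return 8

[11,10,4,8,7,5,12,9,13,19,14,17,18]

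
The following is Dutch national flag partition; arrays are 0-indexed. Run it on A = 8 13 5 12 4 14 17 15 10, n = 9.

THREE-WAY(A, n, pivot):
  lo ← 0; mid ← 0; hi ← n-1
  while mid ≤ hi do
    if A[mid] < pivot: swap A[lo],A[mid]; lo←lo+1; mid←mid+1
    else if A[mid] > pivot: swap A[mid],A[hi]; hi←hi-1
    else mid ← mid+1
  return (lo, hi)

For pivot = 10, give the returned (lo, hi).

pivot = 10; lo=0, mid=0, hi=8
A[mid]=8<10: swap A[0],A[0]; lo=1,mid=1 → 8 13 5 12 4 14 17 15 10
A[mid]=13>10: swap A[1],A[8]; hi=7 → 8 10 5 12 4 14 17 15 13
A[mid]=10=10: mid=2
A[mid]=5<10: swap A[1],A[2]; lo=2,mid=3 → 8 5 10 12 4 14 17 15 13
A[mid]=12>10: swap A[3],A[7]; hi=6 → 8 5 10 15 4 14 17 12 13
A[mid]=15>10: swap A[3],A[6]; hi=5 → 8 5 10 17 4 14 15 12 13
A[mid]=17>10: swap A[3],A[5]; hi=4 → 8 5 10 14 4 17 15 12 13
A[mid]=14>10: swap A[3],A[4]; hi=3 → 8 5 10 4 14 17 15 12 13
A[mid]=4<10: swap A[2],A[3]; lo=3,mid=4 → 8 5 4 10 14 17 15 12 13
end: lo=3, hi=3; A = 8 5 4 10 14 17 15 12 13

(3, 3)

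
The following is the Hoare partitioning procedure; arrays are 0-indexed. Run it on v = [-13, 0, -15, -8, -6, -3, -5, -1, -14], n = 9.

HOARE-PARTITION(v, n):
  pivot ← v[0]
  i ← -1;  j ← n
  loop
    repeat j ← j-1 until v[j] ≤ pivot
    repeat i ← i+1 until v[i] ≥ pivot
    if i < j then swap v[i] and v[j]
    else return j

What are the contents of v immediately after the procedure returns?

[-14, -15, 0, -8, -6, -3, -5, -1, -13]

pivot=-13
j stops at 8 (-14), i stops at 0 (-13); swap ⇒ [-14, 0, -15, -8, -6, -3, -5, -1, -13]
j stops at 2 (-15), i stops at 1 (0); swap ⇒ [-14, -15, 0, -8, -6, -3, -5, -1, -13]
j stops at 1, i stops at 2; i≥j ⇒ return 1. v=[-14, -15, 0, -8, -6, -3, -5, -1, -13]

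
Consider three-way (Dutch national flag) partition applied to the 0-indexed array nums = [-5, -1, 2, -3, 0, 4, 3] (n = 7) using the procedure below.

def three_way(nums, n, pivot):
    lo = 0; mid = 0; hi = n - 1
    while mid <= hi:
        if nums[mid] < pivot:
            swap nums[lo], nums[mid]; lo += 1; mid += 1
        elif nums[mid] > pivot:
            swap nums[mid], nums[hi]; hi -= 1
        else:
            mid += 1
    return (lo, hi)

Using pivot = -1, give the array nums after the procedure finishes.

pivot = -1; lo=0, mid=0, hi=6
nums[mid]=-5<-1: swap nums[0],nums[0]; lo=1,mid=1 → [-5, -1, 2, -3, 0, 4, 3]
nums[mid]=-1=-1: mid=2
nums[mid]=2>-1: swap nums[2],nums[6]; hi=5 → [-5, -1, 3, -3, 0, 4, 2]
nums[mid]=3>-1: swap nums[2],nums[5]; hi=4 → [-5, -1, 4, -3, 0, 3, 2]
nums[mid]=4>-1: swap nums[2],nums[4]; hi=3 → [-5, -1, 0, -3, 4, 3, 2]
nums[mid]=0>-1: swap nums[2],nums[3]; hi=2 → [-5, -1, -3, 0, 4, 3, 2]
nums[mid]=-3<-1: swap nums[1],nums[2]; lo=2,mid=3 → [-5, -3, -1, 0, 4, 3, 2]
end: lo=2, hi=2; nums = [-5, -3, -1, 0, 4, 3, 2]

[-5, -3, -1, 0, 4, 3, 2]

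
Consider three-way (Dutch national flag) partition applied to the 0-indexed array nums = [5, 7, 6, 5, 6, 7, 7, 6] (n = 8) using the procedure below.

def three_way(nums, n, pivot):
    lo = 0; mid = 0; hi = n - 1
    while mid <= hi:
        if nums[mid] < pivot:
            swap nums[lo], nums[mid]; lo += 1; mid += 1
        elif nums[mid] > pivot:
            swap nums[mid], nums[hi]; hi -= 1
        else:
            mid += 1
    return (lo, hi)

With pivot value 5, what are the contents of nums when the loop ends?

[5, 5, 6, 6, 7, 7, 6, 7]

lo=0 mid=0 hi=7
5=5: mid=1
7>5: swap(1,7), hi=6 ⇒ [5, 6, 6, 5, 6, 7, 7, 7]
6>5: swap(1,6), hi=5 ⇒ [5, 7, 6, 5, 6, 7, 6, 7]
7>5: swap(1,5), hi=4 ⇒ [5, 7, 6, 5, 6, 7, 6, 7]
7>5: swap(1,4), hi=3 ⇒ [5, 6, 6, 5, 7, 7, 6, 7]
6>5: swap(1,3), hi=2 ⇒ [5, 5, 6, 6, 7, 7, 6, 7]
5=5: mid=2
6>5: swap(2,2), hi=1 ⇒ [5, 5, 6, 6, 7, 7, 6, 7]
done. lo=0 hi=1; nums=[5, 5, 6, 6, 7, 7, 6, 7]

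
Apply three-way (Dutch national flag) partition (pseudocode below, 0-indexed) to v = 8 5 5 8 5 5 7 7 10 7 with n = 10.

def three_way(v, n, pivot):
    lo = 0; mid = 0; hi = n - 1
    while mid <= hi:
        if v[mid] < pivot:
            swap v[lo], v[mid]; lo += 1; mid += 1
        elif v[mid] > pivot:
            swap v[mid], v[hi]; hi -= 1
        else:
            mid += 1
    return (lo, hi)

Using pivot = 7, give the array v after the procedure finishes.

lo=0 mid=0 hi=9
8>7: swap(0,9), hi=8 ⇒ 7 5 5 8 5 5 7 7 10 8
7=7: mid=1
5<7: swap(0,1), lo=1 mid=2 ⇒ 5 7 5 8 5 5 7 7 10 8
5<7: swap(1,2), lo=2 mid=3 ⇒ 5 5 7 8 5 5 7 7 10 8
8>7: swap(3,8), hi=7 ⇒ 5 5 7 10 5 5 7 7 8 8
10>7: swap(3,7), hi=6 ⇒ 5 5 7 7 5 5 7 10 8 8
7=7: mid=4
5<7: swap(2,4), lo=3 mid=5 ⇒ 5 5 5 7 7 5 7 10 8 8
5<7: swap(3,5), lo=4 mid=6 ⇒ 5 5 5 5 7 7 7 10 8 8
7=7: mid=7
done. lo=4 hi=6; v=5 5 5 5 7 7 7 10 8 8

5 5 5 5 7 7 7 10 8 8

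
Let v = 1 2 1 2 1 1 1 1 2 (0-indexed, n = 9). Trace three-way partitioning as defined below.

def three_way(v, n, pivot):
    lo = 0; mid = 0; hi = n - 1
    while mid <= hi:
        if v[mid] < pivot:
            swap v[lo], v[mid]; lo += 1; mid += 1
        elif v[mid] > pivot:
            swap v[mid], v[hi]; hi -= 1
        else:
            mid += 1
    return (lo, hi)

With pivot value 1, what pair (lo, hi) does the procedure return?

(0, 5)

lo=0 mid=0 hi=8
1=1: mid=1
2>1: swap(1,8), hi=7 ⇒ 1 2 1 2 1 1 1 1 2
2>1: swap(1,7), hi=6 ⇒ 1 1 1 2 1 1 1 2 2
1=1: mid=2
1=1: mid=3
2>1: swap(3,6), hi=5 ⇒ 1 1 1 1 1 1 2 2 2
1=1: mid=4
1=1: mid=5
1=1: mid=6
done. lo=0 hi=5; v=1 1 1 1 1 1 2 2 2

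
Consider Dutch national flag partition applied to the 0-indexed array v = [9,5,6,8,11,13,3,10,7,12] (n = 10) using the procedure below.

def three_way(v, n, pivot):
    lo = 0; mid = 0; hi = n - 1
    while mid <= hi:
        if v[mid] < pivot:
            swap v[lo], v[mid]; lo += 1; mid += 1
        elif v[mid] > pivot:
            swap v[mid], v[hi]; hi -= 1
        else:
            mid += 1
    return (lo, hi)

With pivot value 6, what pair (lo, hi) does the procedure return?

(2, 2)

pivot = 6; lo=0, mid=0, hi=9
v[mid]=9>6: swap v[0],v[9]; hi=8 → [12,5,6,8,11,13,3,10,7,9]
v[mid]=12>6: swap v[0],v[8]; hi=7 → [7,5,6,8,11,13,3,10,12,9]
v[mid]=7>6: swap v[0],v[7]; hi=6 → [10,5,6,8,11,13,3,7,12,9]
v[mid]=10>6: swap v[0],v[6]; hi=5 → [3,5,6,8,11,13,10,7,12,9]
v[mid]=3<6: swap v[0],v[0]; lo=1,mid=1 → [3,5,6,8,11,13,10,7,12,9]
v[mid]=5<6: swap v[1],v[1]; lo=2,mid=2 → [3,5,6,8,11,13,10,7,12,9]
v[mid]=6=6: mid=3
v[mid]=8>6: swap v[3],v[5]; hi=4 → [3,5,6,13,11,8,10,7,12,9]
v[mid]=13>6: swap v[3],v[4]; hi=3 → [3,5,6,11,13,8,10,7,12,9]
v[mid]=11>6: swap v[3],v[3]; hi=2 → [3,5,6,11,13,8,10,7,12,9]
end: lo=2, hi=2; v = [3,5,6,11,13,8,10,7,12,9]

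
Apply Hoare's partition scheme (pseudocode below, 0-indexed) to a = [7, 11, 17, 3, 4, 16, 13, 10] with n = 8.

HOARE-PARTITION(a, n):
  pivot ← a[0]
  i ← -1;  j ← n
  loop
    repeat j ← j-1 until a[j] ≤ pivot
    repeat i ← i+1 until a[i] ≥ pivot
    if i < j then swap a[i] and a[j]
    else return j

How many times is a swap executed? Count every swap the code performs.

2

pivot = a[0] = 7; i = -1, j = 8
j→4 (a[4]=4≤7), i→0 (a[0]=7≥7); i<j, swap → [4, 11, 17, 3, 7, 16, 13, 10]
j→3 (a[3]=3≤7), i→1 (a[1]=11≥7); i<j, swap → [4, 3, 17, 11, 7, 16, 13, 10]
j→1, i→2; i≥j, return j=1. a = [4, 3, 17, 11, 7, 16, 13, 10]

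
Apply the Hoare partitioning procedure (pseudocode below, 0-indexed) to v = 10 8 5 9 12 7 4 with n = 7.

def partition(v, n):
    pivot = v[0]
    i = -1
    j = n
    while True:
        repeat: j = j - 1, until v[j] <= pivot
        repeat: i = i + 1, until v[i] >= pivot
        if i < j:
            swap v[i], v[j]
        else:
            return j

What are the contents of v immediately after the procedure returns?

pivot = v[0] = 10; i = -1, j = 7
j→6 (v[6]=4≤10), i→0 (v[0]=10≥10); i<j, swap → 4 8 5 9 12 7 10
j→5 (v[5]=7≤10), i→4 (v[4]=12≥10); i<j, swap → 4 8 5 9 7 12 10
j→4, i→5; i≥j, return j=4. v = 4 8 5 9 7 12 10

4 8 5 9 7 12 10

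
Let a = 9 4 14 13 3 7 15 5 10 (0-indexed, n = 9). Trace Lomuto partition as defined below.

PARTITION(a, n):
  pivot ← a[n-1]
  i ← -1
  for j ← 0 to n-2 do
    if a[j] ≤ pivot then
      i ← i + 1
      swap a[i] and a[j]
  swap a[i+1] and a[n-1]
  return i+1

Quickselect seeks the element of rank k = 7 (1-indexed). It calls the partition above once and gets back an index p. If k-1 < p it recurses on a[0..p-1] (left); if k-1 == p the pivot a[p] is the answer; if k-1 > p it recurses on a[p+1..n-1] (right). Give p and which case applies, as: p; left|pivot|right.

pivot = a[8] = 10; i = -1
j=0: a[0]=9 ≤ 10 → i=0, swap a[0],a[0] (no change) → 9 4 14 13 3 7 15 5 10
j=1: a[1]=4 ≤ 10 → i=1, swap a[1],a[1] (no change) → 9 4 14 13 3 7 15 5 10
j=2: a[2]=14 > 10 → no swap
j=3: a[3]=13 > 10 → no swap
j=4: a[4]=3 ≤ 10 → i=2, swap a[2],a[4] → 9 4 3 13 14 7 15 5 10
j=5: a[5]=7 ≤ 10 → i=3, swap a[3],a[5] → 9 4 3 7 14 13 15 5 10
j=6: a[6]=15 > 10 → no swap
j=7: a[7]=5 ≤ 10 → i=4, swap a[4],a[7] → 9 4 3 7 5 13 15 14 10
final swap a[5],a[8] → 9 4 3 7 5 10 15 14 13; return 5
p = 5; k-1 = 6 > 5 ⇒ right

5; right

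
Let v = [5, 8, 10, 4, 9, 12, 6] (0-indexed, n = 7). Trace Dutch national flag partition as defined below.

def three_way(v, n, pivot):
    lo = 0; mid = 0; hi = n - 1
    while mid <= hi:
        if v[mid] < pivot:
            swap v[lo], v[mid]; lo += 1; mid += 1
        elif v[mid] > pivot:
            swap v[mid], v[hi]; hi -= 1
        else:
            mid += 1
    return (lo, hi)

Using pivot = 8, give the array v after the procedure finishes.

[5, 6, 4, 8, 12, 9, 10]

pivot = 8; lo=0, mid=0, hi=6
v[mid]=5<8: swap v[0],v[0]; lo=1,mid=1 → [5, 8, 10, 4, 9, 12, 6]
v[mid]=8=8: mid=2
v[mid]=10>8: swap v[2],v[6]; hi=5 → [5, 8, 6, 4, 9, 12, 10]
v[mid]=6<8: swap v[1],v[2]; lo=2,mid=3 → [5, 6, 8, 4, 9, 12, 10]
v[mid]=4<8: swap v[2],v[3]; lo=3,mid=4 → [5, 6, 4, 8, 9, 12, 10]
v[mid]=9>8: swap v[4],v[5]; hi=4 → [5, 6, 4, 8, 12, 9, 10]
v[mid]=12>8: swap v[4],v[4]; hi=3 → [5, 6, 4, 8, 12, 9, 10]
end: lo=3, hi=3; v = [5, 6, 4, 8, 12, 9, 10]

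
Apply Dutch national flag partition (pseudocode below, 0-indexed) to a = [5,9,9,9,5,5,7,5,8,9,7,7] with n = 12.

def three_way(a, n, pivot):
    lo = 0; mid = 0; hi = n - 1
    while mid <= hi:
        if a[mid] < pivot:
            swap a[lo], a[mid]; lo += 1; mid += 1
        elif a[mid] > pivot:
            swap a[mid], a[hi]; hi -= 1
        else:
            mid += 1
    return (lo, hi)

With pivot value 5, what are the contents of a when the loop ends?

[5,5,5,5,9,7,9,8,9,7,7,9]

lo=0 mid=0 hi=11
5=5: mid=1
9>5: swap(1,11), hi=10 ⇒ [5,7,9,9,5,5,7,5,8,9,7,9]
7>5: swap(1,10), hi=9 ⇒ [5,7,9,9,5,5,7,5,8,9,7,9]
7>5: swap(1,9), hi=8 ⇒ [5,9,9,9,5,5,7,5,8,7,7,9]
9>5: swap(1,8), hi=7 ⇒ [5,8,9,9,5,5,7,5,9,7,7,9]
8>5: swap(1,7), hi=6 ⇒ [5,5,9,9,5,5,7,8,9,7,7,9]
5=5: mid=2
9>5: swap(2,6), hi=5 ⇒ [5,5,7,9,5,5,9,8,9,7,7,9]
7>5: swap(2,5), hi=4 ⇒ [5,5,5,9,5,7,9,8,9,7,7,9]
5=5: mid=3
9>5: swap(3,4), hi=3 ⇒ [5,5,5,5,9,7,9,8,9,7,7,9]
5=5: mid=4
done. lo=0 hi=3; a=[5,5,5,5,9,7,9,8,9,7,7,9]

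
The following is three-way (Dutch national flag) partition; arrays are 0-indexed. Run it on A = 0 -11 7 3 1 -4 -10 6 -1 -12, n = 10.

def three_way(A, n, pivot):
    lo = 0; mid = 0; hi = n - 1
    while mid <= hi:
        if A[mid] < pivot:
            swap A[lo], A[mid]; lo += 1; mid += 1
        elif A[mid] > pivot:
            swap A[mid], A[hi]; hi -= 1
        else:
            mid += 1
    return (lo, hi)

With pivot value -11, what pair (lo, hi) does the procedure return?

(1, 1)

pivot = -11; lo=0, mid=0, hi=9
A[mid]=0>-11: swap A[0],A[9]; hi=8 → -12 -11 7 3 1 -4 -10 6 -1 0
A[mid]=-12<-11: swap A[0],A[0]; lo=1,mid=1 → -12 -11 7 3 1 -4 -10 6 -1 0
A[mid]=-11=-11: mid=2
A[mid]=7>-11: swap A[2],A[8]; hi=7 → -12 -11 -1 3 1 -4 -10 6 7 0
A[mid]=-1>-11: swap A[2],A[7]; hi=6 → -12 -11 6 3 1 -4 -10 -1 7 0
A[mid]=6>-11: swap A[2],A[6]; hi=5 → -12 -11 -10 3 1 -4 6 -1 7 0
A[mid]=-10>-11: swap A[2],A[5]; hi=4 → -12 -11 -4 3 1 -10 6 -1 7 0
A[mid]=-4>-11: swap A[2],A[4]; hi=3 → -12 -11 1 3 -4 -10 6 -1 7 0
A[mid]=1>-11: swap A[2],A[3]; hi=2 → -12 -11 3 1 -4 -10 6 -1 7 0
A[mid]=3>-11: swap A[2],A[2]; hi=1 → -12 -11 3 1 -4 -10 6 -1 7 0
end: lo=1, hi=1; A = -12 -11 3 1 -4 -10 6 -1 7 0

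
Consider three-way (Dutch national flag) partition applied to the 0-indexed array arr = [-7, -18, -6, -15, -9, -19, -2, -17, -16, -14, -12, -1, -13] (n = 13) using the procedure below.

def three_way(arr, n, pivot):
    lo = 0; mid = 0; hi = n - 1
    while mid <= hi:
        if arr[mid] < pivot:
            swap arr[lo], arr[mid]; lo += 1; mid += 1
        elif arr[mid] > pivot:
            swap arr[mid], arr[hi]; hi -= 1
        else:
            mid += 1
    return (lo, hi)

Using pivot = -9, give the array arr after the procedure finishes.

lo=0 mid=0 hi=12
-7>-9: swap(0,12), hi=11 ⇒ [-13, -18, -6, -15, -9, -19, -2, -17, -16, -14, -12, -1, -7]
-13<-9: swap(0,0), lo=1 mid=1 ⇒ [-13, -18, -6, -15, -9, -19, -2, -17, -16, -14, -12, -1, -7]
-18<-9: swap(1,1), lo=2 mid=2 ⇒ [-13, -18, -6, -15, -9, -19, -2, -17, -16, -14, -12, -1, -7]
-6>-9: swap(2,11), hi=10 ⇒ [-13, -18, -1, -15, -9, -19, -2, -17, -16, -14, -12, -6, -7]
-1>-9: swap(2,10), hi=9 ⇒ [-13, -18, -12, -15, -9, -19, -2, -17, -16, -14, -1, -6, -7]
-12<-9: swap(2,2), lo=3 mid=3 ⇒ [-13, -18, -12, -15, -9, -19, -2, -17, -16, -14, -1, -6, -7]
-15<-9: swap(3,3), lo=4 mid=4 ⇒ [-13, -18, -12, -15, -9, -19, -2, -17, -16, -14, -1, -6, -7]
-9=-9: mid=5
-19<-9: swap(4,5), lo=5 mid=6 ⇒ [-13, -18, -12, -15, -19, -9, -2, -17, -16, -14, -1, -6, -7]
-2>-9: swap(6,9), hi=8 ⇒ [-13, -18, -12, -15, -19, -9, -14, -17, -16, -2, -1, -6, -7]
-14<-9: swap(5,6), lo=6 mid=7 ⇒ [-13, -18, -12, -15, -19, -14, -9, -17, -16, -2, -1, -6, -7]
-17<-9: swap(6,7), lo=7 mid=8 ⇒ [-13, -18, -12, -15, -19, -14, -17, -9, -16, -2, -1, -6, -7]
-16<-9: swap(7,8), lo=8 mid=9 ⇒ [-13, -18, -12, -15, -19, -14, -17, -16, -9, -2, -1, -6, -7]
done. lo=8 hi=8; arr=[-13, -18, -12, -15, -19, -14, -17, -16, -9, -2, -1, -6, -7]

[-13, -18, -12, -15, -19, -14, -17, -16, -9, -2, -1, -6, -7]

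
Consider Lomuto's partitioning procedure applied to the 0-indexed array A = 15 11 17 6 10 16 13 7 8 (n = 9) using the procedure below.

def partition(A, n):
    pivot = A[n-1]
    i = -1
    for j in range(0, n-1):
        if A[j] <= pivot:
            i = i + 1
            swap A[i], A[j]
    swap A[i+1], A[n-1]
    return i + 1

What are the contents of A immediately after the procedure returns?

pivot = A[8] = 8; i = -1
j=0: A[0]=15 > 8 → no swap
j=1: A[1]=11 > 8 → no swap
j=2: A[2]=17 > 8 → no swap
j=3: A[3]=6 ≤ 8 → i=0, swap A[0],A[3] → 6 11 17 15 10 16 13 7 8
j=4: A[4]=10 > 8 → no swap
j=5: A[5]=16 > 8 → no swap
j=6: A[6]=13 > 8 → no swap
j=7: A[7]=7 ≤ 8 → i=1, swap A[1],A[7] → 6 7 17 15 10 16 13 11 8
final swap A[2],A[8] → 6 7 8 15 10 16 13 11 17; return 2

6 7 8 15 10 16 13 11 17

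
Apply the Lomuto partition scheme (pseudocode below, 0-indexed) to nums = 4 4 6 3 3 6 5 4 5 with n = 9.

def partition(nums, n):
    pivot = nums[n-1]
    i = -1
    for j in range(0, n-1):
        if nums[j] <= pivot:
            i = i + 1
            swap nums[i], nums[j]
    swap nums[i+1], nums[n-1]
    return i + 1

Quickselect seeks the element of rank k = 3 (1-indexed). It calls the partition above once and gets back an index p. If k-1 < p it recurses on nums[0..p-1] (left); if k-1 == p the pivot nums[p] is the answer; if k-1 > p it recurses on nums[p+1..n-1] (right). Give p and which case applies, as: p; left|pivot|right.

6; left

pivot = nums[8] = 5; i = -1
j=0: nums[0]=4 ≤ 5 → i=0, swap nums[0],nums[0] (no change) → 4 4 6 3 3 6 5 4 5
j=1: nums[1]=4 ≤ 5 → i=1, swap nums[1],nums[1] (no change) → 4 4 6 3 3 6 5 4 5
j=2: nums[2]=6 > 5 → no swap
j=3: nums[3]=3 ≤ 5 → i=2, swap nums[2],nums[3] → 4 4 3 6 3 6 5 4 5
j=4: nums[4]=3 ≤ 5 → i=3, swap nums[3],nums[4] → 4 4 3 3 6 6 5 4 5
j=5: nums[5]=6 > 5 → no swap
j=6: nums[6]=5 ≤ 5 → i=4, swap nums[4],nums[6] → 4 4 3 3 5 6 6 4 5
j=7: nums[7]=4 ≤ 5 → i=5, swap nums[5],nums[7] → 4 4 3 3 5 4 6 6 5
final swap nums[6],nums[8] → 4 4 3 3 5 4 5 6 6; return 6
p = 6; k-1 = 2 < 6 ⇒ left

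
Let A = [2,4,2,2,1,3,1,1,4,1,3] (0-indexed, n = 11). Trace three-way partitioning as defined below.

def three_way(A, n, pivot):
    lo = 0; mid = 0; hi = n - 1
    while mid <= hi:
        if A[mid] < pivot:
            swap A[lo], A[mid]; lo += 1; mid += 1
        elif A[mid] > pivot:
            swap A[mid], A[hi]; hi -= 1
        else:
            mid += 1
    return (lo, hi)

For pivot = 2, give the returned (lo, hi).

(4, 6)

pivot = 2; lo=0, mid=0, hi=10
A[mid]=2=2: mid=1
A[mid]=4>2: swap A[1],A[10]; hi=9 → [2,3,2,2,1,3,1,1,4,1,4]
A[mid]=3>2: swap A[1],A[9]; hi=8 → [2,1,2,2,1,3,1,1,4,3,4]
A[mid]=1<2: swap A[0],A[1]; lo=1,mid=2 → [1,2,2,2,1,3,1,1,4,3,4]
A[mid]=2=2: mid=3
A[mid]=2=2: mid=4
A[mid]=1<2: swap A[1],A[4]; lo=2,mid=5 → [1,1,2,2,2,3,1,1,4,3,4]
A[mid]=3>2: swap A[5],A[8]; hi=7 → [1,1,2,2,2,4,1,1,3,3,4]
A[mid]=4>2: swap A[5],A[7]; hi=6 → [1,1,2,2,2,1,1,4,3,3,4]
A[mid]=1<2: swap A[2],A[5]; lo=3,mid=6 → [1,1,1,2,2,2,1,4,3,3,4]
A[mid]=1<2: swap A[3],A[6]; lo=4,mid=7 → [1,1,1,1,2,2,2,4,3,3,4]
end: lo=4, hi=6; A = [1,1,1,1,2,2,2,4,3,3,4]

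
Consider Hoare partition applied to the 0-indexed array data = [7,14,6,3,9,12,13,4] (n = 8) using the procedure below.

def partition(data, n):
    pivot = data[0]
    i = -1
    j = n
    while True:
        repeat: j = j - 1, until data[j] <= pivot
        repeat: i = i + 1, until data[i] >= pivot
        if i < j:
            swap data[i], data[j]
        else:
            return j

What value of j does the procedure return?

pivot = data[0] = 7; i = -1, j = 8
j→7 (data[7]=4≤7), i→0 (data[0]=7≥7); i<j, swap → [4,14,6,3,9,12,13,7]
j→3 (data[3]=3≤7), i→1 (data[1]=14≥7); i<j, swap → [4,3,6,14,9,12,13,7]
j→2, i→3; i≥j, return j=2. data = [4,3,6,14,9,12,13,7]

2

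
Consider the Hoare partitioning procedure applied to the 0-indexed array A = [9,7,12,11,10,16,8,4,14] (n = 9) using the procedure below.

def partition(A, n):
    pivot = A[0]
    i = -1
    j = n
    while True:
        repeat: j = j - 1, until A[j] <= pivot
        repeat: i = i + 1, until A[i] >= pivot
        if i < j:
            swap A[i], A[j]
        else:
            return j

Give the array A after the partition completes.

pivot=9
j stops at 7 (4), i stops at 0 (9); swap ⇒ [4,7,12,11,10,16,8,9,14]
j stops at 6 (8), i stops at 2 (12); swap ⇒ [4,7,8,11,10,16,12,9,14]
j stops at 2, i stops at 3; i≥j ⇒ return 2. A=[4,7,8,11,10,16,12,9,14]

[4,7,8,11,10,16,12,9,14]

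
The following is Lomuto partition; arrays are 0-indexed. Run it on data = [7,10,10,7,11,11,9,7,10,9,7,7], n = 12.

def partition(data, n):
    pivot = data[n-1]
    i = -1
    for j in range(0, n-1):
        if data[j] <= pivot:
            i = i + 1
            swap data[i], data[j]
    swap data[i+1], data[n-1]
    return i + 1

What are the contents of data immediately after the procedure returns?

pivot = data[11] = 7; i = -1
j=0: data[0]=7 ≤ 7 → i=0, swap data[0],data[0] (no change) → [7,10,10,7,11,11,9,7,10,9,7,7]
j=1: data[1]=10 > 7 → no swap
j=2: data[2]=10 > 7 → no swap
j=3: data[3]=7 ≤ 7 → i=1, swap data[1],data[3] → [7,7,10,10,11,11,9,7,10,9,7,7]
j=4: data[4]=11 > 7 → no swap
j=5: data[5]=11 > 7 → no swap
j=6: data[6]=9 > 7 → no swap
j=7: data[7]=7 ≤ 7 → i=2, swap data[2],data[7] → [7,7,7,10,11,11,9,10,10,9,7,7]
j=8: data[8]=10 > 7 → no swap
j=9: data[9]=9 > 7 → no swap
j=10: data[10]=7 ≤ 7 → i=3, swap data[3],data[10] → [7,7,7,7,11,11,9,10,10,9,10,7]
final swap data[4],data[11] → [7,7,7,7,7,11,9,10,10,9,10,11]; return 4

[7,7,7,7,7,11,9,10,10,9,10,11]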